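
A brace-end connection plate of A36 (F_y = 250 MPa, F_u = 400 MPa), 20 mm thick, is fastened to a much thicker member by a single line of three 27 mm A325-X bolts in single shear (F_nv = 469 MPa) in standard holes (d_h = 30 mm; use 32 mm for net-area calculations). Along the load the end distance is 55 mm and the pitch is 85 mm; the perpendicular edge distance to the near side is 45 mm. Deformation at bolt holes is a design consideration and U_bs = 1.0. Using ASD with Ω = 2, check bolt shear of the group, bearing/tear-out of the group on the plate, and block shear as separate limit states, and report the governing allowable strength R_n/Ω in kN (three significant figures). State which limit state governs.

403 kN (bolt shear governs)

Bolt shear: A_b = π·27²/4 = 572.6 mm²; R_n = 469 × 572.6 × 3 × 1 / 1000 = 805.6 kN → 805.6 / 2 = 403 kN.
Bearing: edge l_c = 40, r_n = 384 kN; interior l_c = 55, r_n = 518.4 kN; R_n = 384 + 2·518.4 = 1421 kN → 710 kN.
Block shear: A_gv = 4500, A_nv = 2900, A_nt = 580 mm²; R_n = min(0.6F_uA_nv, 0.6F_yA_gv) + U_bs·F_u·A_nt = 907 kN → 454 kN.
Bolt shear governs: 403 kN.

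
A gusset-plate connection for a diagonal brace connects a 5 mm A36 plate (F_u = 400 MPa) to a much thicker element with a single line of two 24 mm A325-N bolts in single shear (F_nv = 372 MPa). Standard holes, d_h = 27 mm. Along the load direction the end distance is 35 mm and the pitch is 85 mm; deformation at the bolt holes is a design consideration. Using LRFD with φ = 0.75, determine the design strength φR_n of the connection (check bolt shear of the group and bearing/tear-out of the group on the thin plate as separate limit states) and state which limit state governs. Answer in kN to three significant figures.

Bolt shear: A_b = π·24²/4 = 452.4 mm²; R_n = 372 × 452.4 × 2 × 1 / 1000 = 336.6 kN → 0.75 × 336.6 = 252 kN.
Bearing (1.2 l_c t F_u ≤ 2.4 d t F_u): upper limit = 2.4·24·5·400 / 1000 = 115.2 kN.
  Edge l_c = 35 − 27/2 = 21.5 → r_n = 51.6 kN; interior l_c = 85 − 27 = 58 → r_n = 115.2 kN.
  R_n,bearing = 1·51.6 + 1·115.2 = 166.8 kN → 0.75 × 166.8 = 125 kN.
Bearing governs: 125 kN.

125 kN (bearing governs)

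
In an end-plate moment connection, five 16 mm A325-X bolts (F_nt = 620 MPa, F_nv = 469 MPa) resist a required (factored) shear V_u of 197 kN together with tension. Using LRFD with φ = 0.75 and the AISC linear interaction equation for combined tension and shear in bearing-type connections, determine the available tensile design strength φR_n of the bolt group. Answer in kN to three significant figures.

A_b = π·16²/4 = 201.1 mm²; f_rv = 197 × 1000 / (5 × 201.1) = 196 MPa.
F'_nt = 1.3 F_nt − (F_nt / φF_nv) f_rv = 1.3·620 − (620/(0.75·469))·196 = 460.6 MPa, capped at F_nt → F'_nt = 460.6 MPa.
R_n = F'_nt · A_b · n = 460.6 × 201.1 × 5 / 1000 = 463 kN.
Design strength φR_n = 0.75 × 463 = 347 kN.

347 kN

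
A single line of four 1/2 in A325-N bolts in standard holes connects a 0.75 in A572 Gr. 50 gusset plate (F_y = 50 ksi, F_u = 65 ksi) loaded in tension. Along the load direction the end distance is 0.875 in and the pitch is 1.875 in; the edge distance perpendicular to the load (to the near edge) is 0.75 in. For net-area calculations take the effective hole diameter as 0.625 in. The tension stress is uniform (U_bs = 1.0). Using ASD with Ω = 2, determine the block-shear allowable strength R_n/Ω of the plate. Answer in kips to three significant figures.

Shear plane L_v = 0.875 + 3·1.875 = 6.5 in; A_gv = 6.5 × 0.75 = 4.875 in².
A_nv = (6.5 − 3.5·0.625) × 0.75 = 3.234 in².
A_nt = (0.75 − 0.5·0.625) × 0.75 = 0.3281 in².
0.6 F_u A_nv = 126.1 kips; 0.6 F_y A_gv = 146.2 kips → shear rupture governs the shear term.
R_n = 126.1 + 1.0 × 65 × 0.3281 = 147.5 kips.
Allowable strength R_n/Ω = 147.5 / 2 = 73.7 kips.

73.7 kips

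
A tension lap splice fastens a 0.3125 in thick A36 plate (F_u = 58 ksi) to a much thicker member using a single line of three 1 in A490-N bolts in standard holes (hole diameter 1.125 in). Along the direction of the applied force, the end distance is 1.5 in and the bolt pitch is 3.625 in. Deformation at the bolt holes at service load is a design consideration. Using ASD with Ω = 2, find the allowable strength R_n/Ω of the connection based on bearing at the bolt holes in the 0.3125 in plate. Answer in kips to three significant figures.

53.7 kips

Per bolt r_n = 1.2 l_c t F_u ≤ 2.4 d t F_u; upper limit = 2.4 × 1 × 0.3125 × 58 = 43.5 kips.
Edge bolt: l_c = 1.5 − 1.125/2 = 0.9375 in → 1.2 × 0.9375 × 0.3125 × 58 = 20.39 → r_n = 20.39 kips.
Interior bolts: l_c = 3.625 − 1.125 = 2.5 in → 1.2 × 2.5 × 0.3125 × 58 = 54.38 → r_n = 43.5 kips.
R_n = 1 × 20.39 + 2 × 43.5 = 107.4 kips.
Allowable strength R_n/Ω = 107.4 / 2 = 53.7 kips.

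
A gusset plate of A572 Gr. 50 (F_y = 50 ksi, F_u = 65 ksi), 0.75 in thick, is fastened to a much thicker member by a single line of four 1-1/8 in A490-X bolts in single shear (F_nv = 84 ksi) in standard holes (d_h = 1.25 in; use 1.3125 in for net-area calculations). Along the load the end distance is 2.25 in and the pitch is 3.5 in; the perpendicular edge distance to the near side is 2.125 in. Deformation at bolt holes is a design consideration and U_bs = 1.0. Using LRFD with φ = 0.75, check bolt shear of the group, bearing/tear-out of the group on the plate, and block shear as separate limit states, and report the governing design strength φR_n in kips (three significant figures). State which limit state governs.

Bolt shear: A_b = π·1.125²/4 = 0.994 in²; R_n = 84 × 0.994 × 4 × 1 = 334 kips → 0.75 × 334 = 250 kips.
Bearing: edge l_c = 1.625, r_n = 95.06 kips; interior l_c = 2.25, r_n = 131.6 kips; R_n = 95.06 + 3·131.6 = 489.9 kips → 367 kips.
Block shear: A_gv = 9.562, A_nv = 6.117, A_nt = 1.102 in²; R_n = min(0.6F_uA_nv, 0.6F_yA_gv) + U_bs·F_u·A_nt = 310.2 kips → 233 kips.
Block shear governs: 233 kips.

233 kips (block shear governs)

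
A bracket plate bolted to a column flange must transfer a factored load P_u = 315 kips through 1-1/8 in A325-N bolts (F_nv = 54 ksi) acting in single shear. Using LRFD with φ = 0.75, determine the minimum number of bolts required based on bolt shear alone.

A_b = π·1.125²/4 = 0.994 in².
Per-bolt design strength φR_n = 0.75 × 54 × 0.994 × 1 = 40.26 kips.
n ≥ 315 / 40.26 = 7.825 → use 8 bolts.

8 bolts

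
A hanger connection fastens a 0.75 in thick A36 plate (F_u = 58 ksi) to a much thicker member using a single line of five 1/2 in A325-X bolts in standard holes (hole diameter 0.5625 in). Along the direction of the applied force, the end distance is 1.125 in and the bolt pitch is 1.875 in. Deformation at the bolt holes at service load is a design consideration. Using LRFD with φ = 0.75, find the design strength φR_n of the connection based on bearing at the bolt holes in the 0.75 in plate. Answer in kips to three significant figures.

190 kips

Per bolt r_n = 1.2 l_c t F_u ≤ 2.4 d t F_u; upper limit = 2.4 × 0.5 × 0.75 × 58 = 52.2 kips.
Edge bolt: l_c = 1.125 − 0.5625/2 = 0.8438 in → 1.2 × 0.8438 × 0.75 × 58 = 44.04 → r_n = 44.04 kips.
Interior bolts: l_c = 1.875 − 0.5625 = 1.312 in → 1.2 × 1.312 × 0.75 × 58 = 68.51 → r_n = 52.2 kips.
R_n = 1 × 44.04 + 4 × 52.2 = 252.8 kips.
Design strength φR_n = 0.75 × 252.8 = 190 kips.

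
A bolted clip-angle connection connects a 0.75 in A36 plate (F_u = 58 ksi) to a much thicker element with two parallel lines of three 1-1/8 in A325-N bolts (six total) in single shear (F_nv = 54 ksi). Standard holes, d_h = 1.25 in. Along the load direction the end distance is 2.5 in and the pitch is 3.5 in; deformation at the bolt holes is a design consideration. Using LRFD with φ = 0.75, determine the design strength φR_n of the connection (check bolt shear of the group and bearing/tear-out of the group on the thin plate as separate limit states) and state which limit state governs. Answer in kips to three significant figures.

242 kips (bolt shear governs)

Bolt shear: A_b = π·1.125²/4 = 0.994 in²; R_n = 54 × 0.994 × 6 × 1 = 322.1 kips → 0.75 × 322.1 = 242 kips.
Bearing (1.2 l_c t F_u ≤ 2.4 d t F_u): upper limit = 2.4·1.125·0.75·58 = 117.4 kips.
  Edge l_c = 2.5 − 1.25/2 = 1.875 → r_n = 97.88 kips; interior l_c = 3.5 − 1.25 = 2.25 → r_n = 117.4 kips.
  R_n,bearing = 2·97.88 + 4·117.4 = 665.5 kips → 0.75 × 665.5 = 499 kips.
Bolt shear governs: 242 kips.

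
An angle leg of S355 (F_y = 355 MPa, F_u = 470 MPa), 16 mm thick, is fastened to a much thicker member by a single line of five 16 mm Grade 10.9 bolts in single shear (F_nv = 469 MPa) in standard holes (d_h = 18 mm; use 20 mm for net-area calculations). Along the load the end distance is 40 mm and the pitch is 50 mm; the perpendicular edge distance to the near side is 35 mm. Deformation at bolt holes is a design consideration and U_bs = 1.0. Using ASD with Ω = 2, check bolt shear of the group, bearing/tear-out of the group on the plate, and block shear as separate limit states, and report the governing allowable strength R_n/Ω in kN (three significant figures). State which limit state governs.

236 kN (bolt shear governs)

Bolt shear: A_b = π·16²/4 = 201.1 mm²; R_n = 469 × 201.1 × 5 × 1 / 1000 = 471.5 kN → 471.5 / 2 = 236 kN.
Bearing: edge l_c = 31, r_n = 279.7 kN; interior l_c = 32, r_n = 288.8 kN; R_n = 279.7 + 4·288.8 = 1435 kN → 717 kN.
Block shear: A_gv = 3840, A_nv = 2400, A_nt = 400 mm²; R_n = min(0.6F_uA_nv, 0.6F_yA_gv) + U_bs·F_u·A_nt = 864.8 kN → 432 kN.
Bolt shear governs: 236 kN.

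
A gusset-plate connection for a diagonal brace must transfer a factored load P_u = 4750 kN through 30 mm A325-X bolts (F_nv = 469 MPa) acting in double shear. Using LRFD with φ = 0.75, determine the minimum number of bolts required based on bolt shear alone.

A_b = π·30²/4 = 706.9 mm².
Per-bolt design strength φR_n = 0.75 × 469 × 706.9 × 2 / 1000 = 497.3 kN.
n ≥ 4750 / 497.3 = 9.552 → use 10 bolts.

10 bolts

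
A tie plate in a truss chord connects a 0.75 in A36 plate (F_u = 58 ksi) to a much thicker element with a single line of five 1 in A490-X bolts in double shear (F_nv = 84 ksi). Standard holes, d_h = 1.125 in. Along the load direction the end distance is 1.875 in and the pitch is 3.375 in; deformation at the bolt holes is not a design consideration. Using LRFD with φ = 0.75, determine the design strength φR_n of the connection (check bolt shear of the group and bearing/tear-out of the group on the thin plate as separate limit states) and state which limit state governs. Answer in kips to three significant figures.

Bolt shear: A_b = π·1²/4 = 0.7854 in²; R_n = 84 × 0.7854 × 5 × 2 = 659.7 kips → 0.75 × 659.7 = 495 kips.
Bearing (1.5 l_c t F_u ≤ 3.0 d t F_u): upper limit = 3.0·1·0.75·58 = 130.5 kips.
  Edge l_c = 1.875 − 1.125/2 = 1.312 → r_n = 85.64 kips; interior l_c = 3.375 − 1.125 = 2.25 → r_n = 130.5 kips.
  R_n,bearing = 1·85.64 + 4·130.5 = 607.6 kips → 0.75 × 607.6 = 456 kips.
Bearing governs: 456 kips.

456 kips (bearing governs)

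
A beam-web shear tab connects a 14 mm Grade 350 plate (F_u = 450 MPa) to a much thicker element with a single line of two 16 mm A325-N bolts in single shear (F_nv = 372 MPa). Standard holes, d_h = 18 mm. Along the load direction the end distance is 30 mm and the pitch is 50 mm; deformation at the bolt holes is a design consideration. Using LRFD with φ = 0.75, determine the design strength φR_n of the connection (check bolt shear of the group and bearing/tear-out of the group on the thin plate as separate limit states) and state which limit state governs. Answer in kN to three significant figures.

112 kN (bolt shear governs)

Bolt shear: A_b = π·16²/4 = 201.1 mm²; R_n = 372 × 201.1 × 2 × 1 / 1000 = 149.6 kN → 0.75 × 149.6 = 112 kN.
Bearing (1.2 l_c t F_u ≤ 2.4 d t F_u): upper limit = 2.4·16·14·450 / 1000 = 241.9 kN.
  Edge l_c = 30 − 18/2 = 21 → r_n = 158.8 kN; interior l_c = 50 − 18 = 32 → r_n = 241.9 kN.
  R_n,bearing = 1·158.8 + 1·241.9 = 400.7 kN → 0.75 × 400.7 = 301 kN.
Bolt shear governs: 112 kN.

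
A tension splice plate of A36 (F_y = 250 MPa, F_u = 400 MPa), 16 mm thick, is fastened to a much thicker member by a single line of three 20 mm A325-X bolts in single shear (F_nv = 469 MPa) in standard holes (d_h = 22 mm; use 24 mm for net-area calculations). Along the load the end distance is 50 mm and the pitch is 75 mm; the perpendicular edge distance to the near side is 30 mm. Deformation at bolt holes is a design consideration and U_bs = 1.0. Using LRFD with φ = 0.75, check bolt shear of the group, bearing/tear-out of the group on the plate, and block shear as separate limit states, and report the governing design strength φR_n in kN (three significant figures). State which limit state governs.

Bolt shear: A_b = π·20²/4 = 314.2 mm²; R_n = 469 × 314.2 × 3 × 1 / 1000 = 442 kN → 0.75 × 442 = 332 kN.
Bearing: edge l_c = 39, r_n = 299.5 kN; interior l_c = 53, r_n = 307.2 kN; R_n = 299.5 + 2·307.2 = 913.9 kN → 685 kN.
Block shear: A_gv = 3200, A_nv = 2240, A_nt = 288 mm²; R_n = min(0.6F_uA_nv, 0.6F_yA_gv) + U_bs·F_u·A_nt = 595.2 kN → 446 kN.
Bolt shear governs: 332 kN.

332 kN (bolt shear governs)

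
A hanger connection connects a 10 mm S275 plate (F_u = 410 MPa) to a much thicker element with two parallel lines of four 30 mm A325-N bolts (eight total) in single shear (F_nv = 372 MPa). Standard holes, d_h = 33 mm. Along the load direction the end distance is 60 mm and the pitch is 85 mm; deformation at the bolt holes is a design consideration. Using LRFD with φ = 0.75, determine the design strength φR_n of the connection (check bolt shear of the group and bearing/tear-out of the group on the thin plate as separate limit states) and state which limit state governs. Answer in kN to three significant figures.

1470 kN (bearing governs)

Bolt shear: A_b = π·30²/4 = 706.9 mm²; R_n = 372 × 706.9 × 8 × 1 / 1000 = 2104 kN → 0.75 × 2104 = 1580 kN.
Bearing (1.2 l_c t F_u ≤ 2.4 d t F_u): upper limit = 2.4·30·10·410 / 1000 = 295.2 kN.
  Edge l_c = 60 − 33/2 = 43.5 → r_n = 214 kN; interior l_c = 85 − 33 = 52 → r_n = 255.8 kN.
  R_n,bearing = 2·214 + 6·255.8 = 1963 kN → 0.75 × 1963 = 1470 kN.
Bearing governs: 1470 kN.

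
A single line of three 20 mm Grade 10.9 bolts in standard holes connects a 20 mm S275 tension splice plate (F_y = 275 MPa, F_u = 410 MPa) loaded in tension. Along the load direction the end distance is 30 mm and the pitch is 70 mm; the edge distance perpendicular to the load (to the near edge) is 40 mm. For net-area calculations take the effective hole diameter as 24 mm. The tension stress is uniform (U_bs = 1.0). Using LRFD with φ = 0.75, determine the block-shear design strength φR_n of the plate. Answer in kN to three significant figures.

Shear plane L_v = 30 + 2·70 = 170 mm; A_gv = 170 × 20 = 3400 mm².
A_nv = (170 − 2.5·24) × 20 = 2200 mm².
A_nt = (40 − 0.5·24) × 20 = 560 mm².
0.6 F_u A_nv = 541.2 kN; 0.6 F_y A_gv = 561 kN → shear rupture governs the shear term.
R_n = 541.2 + 1.0 × 410 × 560 / 1000 = 770.8 kN.
Design strength φR_n = 0.75 × 770.8 = 578 kN.

578 kN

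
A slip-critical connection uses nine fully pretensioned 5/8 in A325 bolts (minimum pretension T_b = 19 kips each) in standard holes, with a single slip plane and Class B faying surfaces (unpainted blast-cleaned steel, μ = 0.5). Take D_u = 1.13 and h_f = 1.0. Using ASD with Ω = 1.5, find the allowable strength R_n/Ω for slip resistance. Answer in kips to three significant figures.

R_n = μ · D_u · h_f · T_b · n_s · n_b = 0.5 × 1.13 × 1.0 × 19 × 1 × 9 = 96.61 kips.
Allowable strength R_n/Ω = 96.61 / 1.5 = 64.4 kips.

64.4 kips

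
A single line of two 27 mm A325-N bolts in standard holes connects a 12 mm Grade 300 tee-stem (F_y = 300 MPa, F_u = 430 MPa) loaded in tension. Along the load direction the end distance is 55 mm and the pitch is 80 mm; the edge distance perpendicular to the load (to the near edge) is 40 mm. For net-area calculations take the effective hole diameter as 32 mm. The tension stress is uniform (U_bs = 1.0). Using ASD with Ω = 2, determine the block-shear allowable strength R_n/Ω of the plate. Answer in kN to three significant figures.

Shear plane L_v = 55 + 1·80 = 135 mm; A_gv = 135 × 12 = 1620 mm².
A_nv = (135 − 1.5·32) × 12 = 1044 mm².
A_nt = (40 − 0.5·32) × 12 = 288 mm².
0.6 F_u A_nv = 269.4 kN; 0.6 F_y A_gv = 291.6 kN → shear rupture governs the shear term.
R_n = 269.4 + 1.0 × 430 × 288 / 1000 = 393.2 kN.
Allowable strength R_n/Ω = 393.2 / 2 = 197 kN.

197 kN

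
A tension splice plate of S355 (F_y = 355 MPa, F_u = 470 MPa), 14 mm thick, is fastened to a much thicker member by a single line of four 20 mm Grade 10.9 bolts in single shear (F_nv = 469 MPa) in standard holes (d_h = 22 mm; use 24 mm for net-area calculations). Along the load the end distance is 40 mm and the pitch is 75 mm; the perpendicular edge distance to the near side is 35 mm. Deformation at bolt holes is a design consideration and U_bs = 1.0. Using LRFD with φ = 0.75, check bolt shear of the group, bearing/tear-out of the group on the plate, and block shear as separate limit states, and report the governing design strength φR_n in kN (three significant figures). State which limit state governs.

442 kN (bolt shear governs)

Bolt shear: A_b = π·20²/4 = 314.2 mm²; R_n = 469 × 314.2 × 4 × 1 / 1000 = 589.4 kN → 0.75 × 589.4 = 442 kN.
Bearing: edge l_c = 29, r_n = 229 kN; interior l_c = 53, r_n = 315.8 kN; R_n = 229 + 3·315.8 = 1177 kN → 882 kN.
Block shear: A_gv = 3710, A_nv = 2534, A_nt = 322 mm²; R_n = min(0.6F_uA_nv, 0.6F_yA_gv) + U_bs·F_u·A_nt = 865.9 kN → 649 kN.
Bolt shear governs: 442 kN.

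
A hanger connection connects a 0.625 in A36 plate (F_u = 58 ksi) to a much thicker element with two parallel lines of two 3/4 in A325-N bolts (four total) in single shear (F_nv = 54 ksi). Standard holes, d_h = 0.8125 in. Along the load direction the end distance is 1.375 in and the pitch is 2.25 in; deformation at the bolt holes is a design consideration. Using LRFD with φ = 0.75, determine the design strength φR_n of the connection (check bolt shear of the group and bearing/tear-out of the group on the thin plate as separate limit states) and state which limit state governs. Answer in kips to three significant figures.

71.6 kips (bolt shear governs)

Bolt shear: A_b = π·0.75²/4 = 0.4418 in²; R_n = 54 × 0.4418 × 4 × 1 = 95.43 kips → 0.75 × 95.43 = 71.6 kips.
Bearing (1.2 l_c t F_u ≤ 2.4 d t F_u): upper limit = 2.4·0.75·0.625·58 = 65.25 kips.
  Edge l_c = 1.375 − 0.8125/2 = 0.9688 → r_n = 42.14 kips; interior l_c = 2.25 − 0.8125 = 1.438 → r_n = 62.53 kips.
  R_n,bearing = 2·42.14 + 2·62.53 = 209.3 kips → 0.75 × 209.3 = 157 kips.
Bolt shear governs: 71.6 kips.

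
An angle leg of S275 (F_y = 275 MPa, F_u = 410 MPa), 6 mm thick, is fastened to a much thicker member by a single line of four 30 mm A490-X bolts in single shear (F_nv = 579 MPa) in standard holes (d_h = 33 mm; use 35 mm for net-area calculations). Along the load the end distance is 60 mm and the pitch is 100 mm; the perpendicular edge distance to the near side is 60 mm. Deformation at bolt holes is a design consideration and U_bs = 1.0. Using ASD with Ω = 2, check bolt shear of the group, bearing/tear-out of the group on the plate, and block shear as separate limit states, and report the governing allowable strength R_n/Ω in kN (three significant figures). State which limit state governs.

Bolt shear: A_b = π·30²/4 = 706.9 mm²; R_n = 579 × 706.9 × 4 × 1 / 1000 = 1637 kN → 1637 / 2 = 819 kN.
Bearing: edge l_c = 43.5, r_n = 128.4 kN; interior l_c = 67, r_n = 177.1 kN; R_n = 128.4 + 3·177.1 = 659.8 kN → 330 kN.
Block shear: A_gv = 2160, A_nv = 1425, A_nt = 255 mm²; R_n = min(0.6F_uA_nv, 0.6F_yA_gv) + U_bs·F_u·A_nt = 455.1 kN → 228 kN.
Block shear governs: 228 kN.

228 kN (block shear governs)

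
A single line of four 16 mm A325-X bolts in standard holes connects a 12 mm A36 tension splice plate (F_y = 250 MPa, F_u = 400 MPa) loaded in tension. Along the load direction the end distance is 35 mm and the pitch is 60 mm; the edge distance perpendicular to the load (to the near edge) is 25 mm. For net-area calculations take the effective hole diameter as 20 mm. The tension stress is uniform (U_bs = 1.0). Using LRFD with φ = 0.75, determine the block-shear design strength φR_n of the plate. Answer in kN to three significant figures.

Shear plane L_v = 35 + 3·60 = 215 mm; A_gv = 215 × 12 = 2580 mm².
A_nv = (215 − 3.5·20) × 12 = 1740 mm².
A_nt = (25 − 0.5·20) × 12 = 180 mm².
0.6 F_u A_nv = 417.6 kN; 0.6 F_y A_gv = 387 kN → shear yielding governs the shear term.
R_n = 387 + 1.0 × 400 × 180 / 1000 = 459 kN.
Design strength φR_n = 0.75 × 459 = 344 kN.

344 kN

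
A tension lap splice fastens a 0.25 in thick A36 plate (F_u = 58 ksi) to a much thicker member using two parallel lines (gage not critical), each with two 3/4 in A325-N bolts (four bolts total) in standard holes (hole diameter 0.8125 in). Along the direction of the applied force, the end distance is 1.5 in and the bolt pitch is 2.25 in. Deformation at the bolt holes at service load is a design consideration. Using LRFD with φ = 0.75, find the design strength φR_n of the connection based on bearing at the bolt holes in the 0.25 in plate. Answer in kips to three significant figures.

66.1 kips

Per bolt r_n = 1.2 l_c t F_u ≤ 2.4 d t F_u; upper limit = 2.4 × 0.75 × 0.25 × 58 = 26.1 kips.
Edge bolt: l_c = 1.5 − 0.8125/2 = 1.094 in → 1.2 × 1.094 × 0.25 × 58 = 19.03 → r_n = 19.03 kips.
Interior bolts: l_c = 2.25 − 0.8125 = 1.438 in → 1.2 × 1.438 × 0.25 × 58 = 25.01 → r_n = 25.01 kips.
R_n = 2 × 19.03 + 2 × 25.01 = 88.09 kips.
Design strength φR_n = 0.75 × 88.09 = 66.1 kips.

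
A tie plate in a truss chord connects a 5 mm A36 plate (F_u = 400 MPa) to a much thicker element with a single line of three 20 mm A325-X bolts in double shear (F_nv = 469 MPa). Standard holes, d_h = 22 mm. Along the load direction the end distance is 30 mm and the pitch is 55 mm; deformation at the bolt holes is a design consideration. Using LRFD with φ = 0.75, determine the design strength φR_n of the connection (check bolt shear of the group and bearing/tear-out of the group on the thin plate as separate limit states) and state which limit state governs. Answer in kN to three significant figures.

153 kN (bearing governs)

Bolt shear: A_b = π·20²/4 = 314.2 mm²; R_n = 469 × 314.2 × 3 × 2 / 1000 = 884 kN → 0.75 × 884 = 663 kN.
Bearing (1.2 l_c t F_u ≤ 2.4 d t F_u): upper limit = 2.4·20·5·400 / 1000 = 96 kN.
  Edge l_c = 30 − 22/2 = 19 → r_n = 45.6 kN; interior l_c = 55 − 22 = 33 → r_n = 79.2 kN.
  R_n,bearing = 1·45.6 + 2·79.2 = 204 kN → 0.75 × 204 = 153 kN.
Bearing governs: 153 kN.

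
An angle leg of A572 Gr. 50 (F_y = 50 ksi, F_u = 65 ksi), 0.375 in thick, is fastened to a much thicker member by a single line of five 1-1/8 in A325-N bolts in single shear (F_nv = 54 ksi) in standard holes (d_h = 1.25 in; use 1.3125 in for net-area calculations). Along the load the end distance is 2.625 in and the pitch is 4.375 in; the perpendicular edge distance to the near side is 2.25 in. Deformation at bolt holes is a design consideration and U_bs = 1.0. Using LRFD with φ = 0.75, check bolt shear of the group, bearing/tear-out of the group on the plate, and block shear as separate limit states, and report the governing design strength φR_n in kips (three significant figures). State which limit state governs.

Bolt shear: A_b = π·1.125²/4 = 0.994 in²; R_n = 54 × 0.994 × 5 × 1 = 268.4 kips → 0.75 × 268.4 = 201 kips.
Bearing: edge l_c = 2, r_n = 58.5 kips; interior l_c = 3.125, r_n = 65.81 kips; R_n = 58.5 + 4·65.81 = 321.8 kips → 241 kips.
Block shear: A_gv = 7.547, A_nv = 5.332, A_nt = 0.5977 in²; R_n = min(0.6F_uA_nv, 0.6F_yA_gv) + U_bs·F_u·A_nt = 246.8 kips → 185 kips.
Block shear governs: 185 kips.

185 kips (block shear governs)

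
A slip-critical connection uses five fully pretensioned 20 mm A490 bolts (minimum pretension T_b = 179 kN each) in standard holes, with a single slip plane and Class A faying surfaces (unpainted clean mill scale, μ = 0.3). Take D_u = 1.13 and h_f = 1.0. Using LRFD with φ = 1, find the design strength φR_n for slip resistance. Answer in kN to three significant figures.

303 kN

R_n = μ · D_u · h_f · T_b · n_s · n_b = 0.3 × 1.13 × 1.0 × 179 × 1 × 5 = 303.4 kN.
Design strength φR_n = 1 × 303.4 = 303 kN.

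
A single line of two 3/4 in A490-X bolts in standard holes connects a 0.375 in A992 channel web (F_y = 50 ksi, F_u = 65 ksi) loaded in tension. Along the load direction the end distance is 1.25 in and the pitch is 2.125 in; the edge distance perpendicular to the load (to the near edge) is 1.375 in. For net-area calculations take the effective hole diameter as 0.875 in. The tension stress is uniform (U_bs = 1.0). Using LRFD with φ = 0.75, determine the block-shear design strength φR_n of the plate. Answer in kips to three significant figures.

39.8 kips

Shear plane L_v = 1.25 + 1·2.125 = 3.375 in; A_gv = 3.375 × 0.375 = 1.266 in².
A_nv = (3.375 − 1.5·0.875) × 0.375 = 0.7734 in².
A_nt = (1.375 − 0.5·0.875) × 0.375 = 0.3516 in².
0.6 F_u A_nv = 30.16 kips; 0.6 F_y A_gv = 37.97 kips → shear rupture governs the shear term.
R_n = 30.16 + 1.0 × 65 × 0.3516 = 53.02 kips.
Design strength φR_n = 0.75 × 53.02 = 39.8 kips.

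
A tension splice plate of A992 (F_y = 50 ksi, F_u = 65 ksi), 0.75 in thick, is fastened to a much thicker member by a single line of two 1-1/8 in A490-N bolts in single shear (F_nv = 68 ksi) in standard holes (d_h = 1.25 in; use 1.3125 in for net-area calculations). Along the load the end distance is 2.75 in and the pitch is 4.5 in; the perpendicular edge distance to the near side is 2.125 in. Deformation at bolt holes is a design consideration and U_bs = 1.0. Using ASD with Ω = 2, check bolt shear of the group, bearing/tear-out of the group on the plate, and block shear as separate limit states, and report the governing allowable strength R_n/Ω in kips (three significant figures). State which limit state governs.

Bolt shear: A_b = π·1.125²/4 = 0.994 in²; R_n = 68 × 0.994 × 2 × 1 = 135.2 kips → 135.2 / 2 = 67.6 kips.
Bearing: edge l_c = 2.125, r_n = 124.3 kips; interior l_c = 3.25, r_n = 131.6 kips; R_n = 124.3 + 1·131.6 = 255.9 kips → 128 kips.
Block shear: A_gv = 5.438, A_nv = 3.961, A_nt = 1.102 in²; R_n = min(0.6F_uA_nv, 0.6F_yA_gv) + U_bs·F_u·A_nt = 226.1 kips → 113 kips.
Bolt shear governs: 67.6 kips.

67.6 kips (bolt shear governs)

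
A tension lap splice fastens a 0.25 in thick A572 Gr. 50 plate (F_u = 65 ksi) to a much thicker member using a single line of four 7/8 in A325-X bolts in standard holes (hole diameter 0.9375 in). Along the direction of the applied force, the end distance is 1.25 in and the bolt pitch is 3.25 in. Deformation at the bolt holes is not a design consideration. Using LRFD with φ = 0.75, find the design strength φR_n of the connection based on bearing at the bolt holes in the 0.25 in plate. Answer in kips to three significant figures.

Per bolt r_n = 1.5 l_c t F_u ≤ 3.0 d t F_u; upper limit = 3.0 × 0.875 × 0.25 × 65 = 42.66 kips.
Edge bolt: l_c = 1.25 − 0.9375/2 = 0.7812 in → 1.5 × 0.7812 × 0.25 × 65 = 19.04 → r_n = 19.04 kips.
Interior bolts: l_c = 3.25 − 0.9375 = 2.312 in → 1.5 × 2.312 × 0.25 × 65 = 56.37 → r_n = 42.66 kips.
R_n = 1 × 19.04 + 3 × 42.66 = 147 kips.
Design strength φR_n = 0.75 × 147 = 110 kips.

110 kips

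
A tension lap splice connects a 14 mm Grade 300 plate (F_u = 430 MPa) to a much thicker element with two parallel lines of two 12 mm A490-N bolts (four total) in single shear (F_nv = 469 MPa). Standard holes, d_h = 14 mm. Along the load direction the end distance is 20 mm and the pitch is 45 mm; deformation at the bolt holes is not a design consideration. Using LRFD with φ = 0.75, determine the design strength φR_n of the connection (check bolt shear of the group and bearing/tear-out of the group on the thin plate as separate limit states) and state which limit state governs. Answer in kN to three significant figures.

159 kN (bolt shear governs)

Bolt shear: A_b = π·12²/4 = 113.1 mm²; R_n = 469 × 113.1 × 4 × 1 / 1000 = 212.2 kN → 0.75 × 212.2 = 159 kN.
Bearing (1.5 l_c t F_u ≤ 3.0 d t F_u): upper limit = 3.0·12·14·430 / 1000 = 216.7 kN.
  Edge l_c = 20 − 14/2 = 13 → r_n = 117.4 kN; interior l_c = 45 − 14 = 31 → r_n = 216.7 kN.
  R_n,bearing = 2·117.4 + 2·216.7 = 668.2 kN → 0.75 × 668.2 = 501 kN.
Bolt shear governs: 159 kN.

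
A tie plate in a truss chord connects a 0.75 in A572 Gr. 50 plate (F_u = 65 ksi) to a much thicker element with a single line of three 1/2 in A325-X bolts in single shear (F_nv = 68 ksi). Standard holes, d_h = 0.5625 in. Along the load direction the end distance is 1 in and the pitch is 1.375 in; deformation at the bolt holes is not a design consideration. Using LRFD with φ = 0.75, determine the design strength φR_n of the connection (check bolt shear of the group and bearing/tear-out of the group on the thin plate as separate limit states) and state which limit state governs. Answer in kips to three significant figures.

Bolt shear: A_b = π·0.5²/4 = 0.1963 in²; R_n = 68 × 0.1963 × 3 × 1 = 40.06 kips → 0.75 × 40.06 = 30 kips.
Bearing (1.5 l_c t F_u ≤ 3.0 d t F_u): upper limit = 3.0·0.5·0.75·65 = 73.12 kips.
  Edge l_c = 1 − 0.5625/2 = 0.7188 → r_n = 52.56 kips; interior l_c = 1.375 − 0.5625 = 0.8125 → r_n = 59.41 kips.
  R_n,bearing = 1·52.56 + 2·59.41 = 171.4 kips → 0.75 × 171.4 = 129 kips.
Bolt shear governs: 30 kips.

30 kips (bolt shear governs)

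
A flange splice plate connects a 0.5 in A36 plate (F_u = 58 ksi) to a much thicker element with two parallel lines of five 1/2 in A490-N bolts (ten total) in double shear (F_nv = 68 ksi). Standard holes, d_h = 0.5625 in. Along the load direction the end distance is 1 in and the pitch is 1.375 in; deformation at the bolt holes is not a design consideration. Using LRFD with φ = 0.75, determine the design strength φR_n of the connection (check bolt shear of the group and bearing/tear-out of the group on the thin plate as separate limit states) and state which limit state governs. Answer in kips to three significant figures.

200 kips (bolt shear governs)

Bolt shear: A_b = π·0.5²/4 = 0.1963 in²; R_n = 68 × 0.1963 × 10 × 2 = 267 kips → 0.75 × 267 = 200 kips.
Bearing (1.5 l_c t F_u ≤ 3.0 d t F_u): upper limit = 3.0·0.5·0.5·58 = 43.5 kips.
  Edge l_c = 1 − 0.5625/2 = 0.7188 → r_n = 31.27 kips; interior l_c = 1.375 − 0.5625 = 0.8125 → r_n = 35.34 kips.
  R_n,bearing = 2·31.27 + 8·35.34 = 345.3 kips → 0.75 × 345.3 = 259 kips.
Bolt shear governs: 200 kips.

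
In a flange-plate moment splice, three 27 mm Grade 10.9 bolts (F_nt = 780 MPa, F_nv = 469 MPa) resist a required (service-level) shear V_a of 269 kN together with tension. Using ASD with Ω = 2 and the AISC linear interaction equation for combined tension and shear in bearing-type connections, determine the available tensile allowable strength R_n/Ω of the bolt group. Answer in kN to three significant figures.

423 kN

A_b = π·27²/4 = 572.6 mm²; f_rv = 269 × 1000 / (3 × 572.6) = 156.6 MPa.
F'_nt = 1.3 F_nt − (Ω F_nt / F_nv) f_rv = 1.3·780 − (2·780/469)·156.6 = 493.1 MPa, capped at F_nt → F'_nt = 493.1 MPa.
R_n = F'_nt · A_b · n = 493.1 × 572.6 × 3 / 1000 = 847 kN.
Allowable strength R_n/Ω = 847 / 2 = 423 kN.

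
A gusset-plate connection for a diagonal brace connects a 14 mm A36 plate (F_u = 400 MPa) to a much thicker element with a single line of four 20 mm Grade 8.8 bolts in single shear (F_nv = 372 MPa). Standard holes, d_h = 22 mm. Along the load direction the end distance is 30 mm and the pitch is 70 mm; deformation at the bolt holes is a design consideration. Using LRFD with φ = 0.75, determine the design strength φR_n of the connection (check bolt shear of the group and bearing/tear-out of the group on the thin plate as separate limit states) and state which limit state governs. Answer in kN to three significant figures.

Bolt shear: A_b = π·20²/4 = 314.2 mm²; R_n = 372 × 314.2 × 4 × 1 / 1000 = 467.5 kN → 0.75 × 467.5 = 351 kN.
Bearing (1.2 l_c t F_u ≤ 2.4 d t F_u): upper limit = 2.4·20·14·400 / 1000 = 268.8 kN.
  Edge l_c = 30 − 22/2 = 19 → r_n = 127.7 kN; interior l_c = 70 − 22 = 48 → r_n = 268.8 kN.
  R_n,bearing = 1·127.7 + 3·268.8 = 934.1 kN → 0.75 × 934.1 = 701 kN.
Bolt shear governs: 351 kN.

351 kN (bolt shear governs)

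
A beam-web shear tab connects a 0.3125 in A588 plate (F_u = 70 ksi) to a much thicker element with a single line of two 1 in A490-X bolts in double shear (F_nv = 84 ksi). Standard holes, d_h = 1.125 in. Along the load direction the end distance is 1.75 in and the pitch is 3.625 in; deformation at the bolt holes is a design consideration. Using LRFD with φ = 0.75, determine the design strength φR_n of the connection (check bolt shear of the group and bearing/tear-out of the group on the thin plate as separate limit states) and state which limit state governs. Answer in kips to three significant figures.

62.8 kips (bearing governs)

Bolt shear: A_b = π·1²/4 = 0.7854 in²; R_n = 84 × 0.7854 × 2 × 2 = 263.9 kips → 0.75 × 263.9 = 198 kips.
Bearing (1.2 l_c t F_u ≤ 2.4 d t F_u): upper limit = 2.4·1·0.3125·70 = 52.5 kips.
  Edge l_c = 1.75 − 1.125/2 = 1.188 → r_n = 31.17 kips; interior l_c = 3.625 − 1.125 = 2.5 → r_n = 52.5 kips.
  R_n,bearing = 1·31.17 + 1·52.5 = 83.67 kips → 0.75 × 83.67 = 62.8 kips.
Bearing governs: 62.8 kips.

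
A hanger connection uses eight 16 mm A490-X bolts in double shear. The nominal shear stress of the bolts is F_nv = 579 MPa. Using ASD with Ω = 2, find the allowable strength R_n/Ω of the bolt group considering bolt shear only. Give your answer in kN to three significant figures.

931 kN

A_b = π × 16² / 4 = 201.1 mm².
R_n = F_nv · A_b · n · n_s = 579 × 201.1 × 8 × 2 / 1000 = 1863 kN.
Allowable strength R_n/Ω = 1863 / 2 = 931 kN.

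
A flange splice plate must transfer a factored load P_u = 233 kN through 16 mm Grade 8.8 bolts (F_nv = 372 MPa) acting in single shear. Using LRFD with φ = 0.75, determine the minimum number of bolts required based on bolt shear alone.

A_b = π·16²/4 = 201.1 mm².
Per-bolt design strength φR_n = 0.75 × 372 × 201.1 × 1 / 1000 = 56.1 kN.
n ≥ 233 / 56.1 = 4.154 → use 5 bolts.

5 bolts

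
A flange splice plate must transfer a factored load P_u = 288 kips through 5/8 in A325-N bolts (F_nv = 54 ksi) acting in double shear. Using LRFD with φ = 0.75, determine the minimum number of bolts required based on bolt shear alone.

A_b = π·0.625²/4 = 0.3068 in².
Per-bolt design strength φR_n = 0.75 × 54 × 0.3068 × 2 = 24.85 kips.
n ≥ 288 / 24.85 = 11.59 → use 12 bolts.

12 bolts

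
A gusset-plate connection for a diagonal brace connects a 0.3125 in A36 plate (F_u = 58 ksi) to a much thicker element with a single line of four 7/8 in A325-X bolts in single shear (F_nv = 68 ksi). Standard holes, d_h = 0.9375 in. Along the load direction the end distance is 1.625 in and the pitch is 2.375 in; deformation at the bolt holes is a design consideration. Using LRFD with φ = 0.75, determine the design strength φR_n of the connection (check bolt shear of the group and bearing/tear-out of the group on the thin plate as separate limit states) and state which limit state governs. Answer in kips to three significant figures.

Bolt shear: A_b = π·0.875²/4 = 0.6013 in²; R_n = 68 × 0.6013 × 4 × 1 = 163.6 kips → 0.75 × 163.6 = 123 kips.
Bearing (1.2 l_c t F_u ≤ 2.4 d t F_u): upper limit = 2.4·0.875·0.3125·58 = 38.06 kips.
  Edge l_c = 1.625 − 0.9375/2 = 1.156 → r_n = 25.15 kips; interior l_c = 2.375 − 0.9375 = 1.438 → r_n = 31.27 kips.
  R_n,bearing = 1·25.15 + 3·31.27 = 118.9 kips → 0.75 × 118.9 = 89.2 kips.
Bearing governs: 89.2 kips.

89.2 kips (bearing governs)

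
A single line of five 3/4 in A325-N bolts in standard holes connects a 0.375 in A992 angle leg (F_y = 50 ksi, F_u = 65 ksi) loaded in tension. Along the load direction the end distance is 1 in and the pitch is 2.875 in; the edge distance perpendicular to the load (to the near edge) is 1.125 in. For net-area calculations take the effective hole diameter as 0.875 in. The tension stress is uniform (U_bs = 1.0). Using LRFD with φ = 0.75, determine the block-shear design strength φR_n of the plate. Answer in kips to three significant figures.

106 kips

Shear plane L_v = 1 + 4·2.875 = 12.5 in; A_gv = 12.5 × 0.375 = 4.688 in².
A_nv = (12.5 − 4.5·0.875) × 0.375 = 3.211 in².
A_nt = (1.125 − 0.5·0.875) × 0.375 = 0.2578 in².
0.6 F_u A_nv = 125.2 kips; 0.6 F_y A_gv = 140.6 kips → shear rupture governs the shear term.
R_n = 125.2 + 1.0 × 65 × 0.2578 = 142 kips.
Design strength φR_n = 0.75 × 142 = 106 kips.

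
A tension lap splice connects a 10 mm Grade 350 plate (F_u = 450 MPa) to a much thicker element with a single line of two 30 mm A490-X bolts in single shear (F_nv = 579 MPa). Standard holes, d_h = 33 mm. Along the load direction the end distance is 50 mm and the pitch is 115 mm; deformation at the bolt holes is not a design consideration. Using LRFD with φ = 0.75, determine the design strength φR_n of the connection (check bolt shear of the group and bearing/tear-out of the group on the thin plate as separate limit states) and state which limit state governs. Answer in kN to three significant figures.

473 kN (bearing governs)

Bolt shear: A_b = π·30²/4 = 706.9 mm²; R_n = 579 × 706.9 × 2 × 1 / 1000 = 818.5 kN → 0.75 × 818.5 = 614 kN.
Bearing (1.5 l_c t F_u ≤ 3.0 d t F_u): upper limit = 3.0·30·10·450 / 1000 = 405 kN.
  Edge l_c = 50 − 33/2 = 33.5 → r_n = 226.1 kN; interior l_c = 115 − 33 = 82 → r_n = 405 kN.
  R_n,bearing = 1·226.1 + 1·405 = 631.1 kN → 0.75 × 631.1 = 473 kN.
Bearing governs: 473 kN.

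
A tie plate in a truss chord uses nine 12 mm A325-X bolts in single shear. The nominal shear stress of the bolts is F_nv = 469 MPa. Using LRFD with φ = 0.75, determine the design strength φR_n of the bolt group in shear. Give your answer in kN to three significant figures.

358 kN

A_b = π × 12² / 4 = 113.1 mm².
R_n = F_nv · A_b · n · n_s = 469 × 113.1 × 9 × 1 / 1000 = 477.4 kN.
Design strength φR_n = 0.75 × 477.4 = 358 kN.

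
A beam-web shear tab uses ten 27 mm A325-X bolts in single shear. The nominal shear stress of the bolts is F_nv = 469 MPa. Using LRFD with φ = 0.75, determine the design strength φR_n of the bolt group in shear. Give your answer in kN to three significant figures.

2010 kN

A_b = π × 27² / 4 = 572.6 mm².
R_n = F_nv · A_b · n · n_s = 469 × 572.6 × 10 × 1 / 1000 = 2685 kN.
Design strength φR_n = 0.75 × 2685 = 2010 kN.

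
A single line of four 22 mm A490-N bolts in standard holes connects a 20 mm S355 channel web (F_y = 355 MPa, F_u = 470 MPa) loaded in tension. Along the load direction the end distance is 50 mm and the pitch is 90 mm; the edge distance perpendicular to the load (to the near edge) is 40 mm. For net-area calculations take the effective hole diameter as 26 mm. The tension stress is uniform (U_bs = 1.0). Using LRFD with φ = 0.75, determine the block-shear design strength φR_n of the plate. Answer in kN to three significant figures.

1160 kN

Shear plane L_v = 50 + 3·90 = 320 mm; A_gv = 320 × 20 = 6400 mm².
A_nv = (320 − 3.5·26) × 20 = 4580 mm².
A_nt = (40 − 0.5·26) × 20 = 540 mm².
0.6 F_u A_nv = 1292 kN; 0.6 F_y A_gv = 1363 kN → shear rupture governs the shear term.
R_n = 1292 + 1.0 × 470 × 540 / 1000 = 1545 kN.
Design strength φR_n = 0.75 × 1545 = 1160 kN.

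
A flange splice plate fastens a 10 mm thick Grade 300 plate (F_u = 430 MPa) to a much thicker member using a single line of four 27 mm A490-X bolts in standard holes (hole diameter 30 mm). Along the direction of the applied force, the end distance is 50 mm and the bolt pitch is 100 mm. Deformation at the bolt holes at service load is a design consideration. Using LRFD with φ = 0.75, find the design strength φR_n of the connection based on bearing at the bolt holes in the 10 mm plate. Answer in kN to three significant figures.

Per bolt r_n = 1.2 l_c t F_u ≤ 2.4 d t F_u; upper limit = 2.4 × 27 × 10 × 430 / 1000 = 278.6 kN.
Edge bolt: l_c = 50 − 30/2 = 35 mm → 1.2 × 35 × 10 × 430 / 1000 = 180.6 → r_n = 180.6 kN.
Interior bolts: l_c = 100 − 30 = 70 mm → 1.2 × 70 × 10 × 430 / 1000 = 361.2 → r_n = 278.6 kN.
R_n = 1 × 180.6 + 3 × 278.6 = 1017 kN.
Design strength φR_n = 0.75 × 1017 = 762 kN.

762 kN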